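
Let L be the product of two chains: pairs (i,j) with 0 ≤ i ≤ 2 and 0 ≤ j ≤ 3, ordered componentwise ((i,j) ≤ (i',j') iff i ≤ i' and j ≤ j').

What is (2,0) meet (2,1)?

Common lower bounds of {(2,0), (2,1)}: (0,0), (1,0), (2,0).
The greatest among these is (2,0).

(2,0)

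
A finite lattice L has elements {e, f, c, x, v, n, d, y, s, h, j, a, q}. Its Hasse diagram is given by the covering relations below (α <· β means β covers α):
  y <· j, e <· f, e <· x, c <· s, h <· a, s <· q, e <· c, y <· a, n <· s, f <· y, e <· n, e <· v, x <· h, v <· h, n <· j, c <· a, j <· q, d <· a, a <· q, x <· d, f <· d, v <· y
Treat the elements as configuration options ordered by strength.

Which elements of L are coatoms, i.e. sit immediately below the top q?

a, j, s

The coatoms are exactly the elements covered by q: a, j, s.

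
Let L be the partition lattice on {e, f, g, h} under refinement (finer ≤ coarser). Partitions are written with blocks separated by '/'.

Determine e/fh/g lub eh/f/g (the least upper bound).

The join of e/fh/g and eh/f/g merges any blocks that overlap across the partitions, giving efh/g.

efh/g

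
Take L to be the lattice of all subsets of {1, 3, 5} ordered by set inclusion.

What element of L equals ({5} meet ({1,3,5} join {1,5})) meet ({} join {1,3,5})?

{1,3,5} ∨ {1,5} = {1,3,5}
{5} ∧ {1,3,5} = {5}
{} ∨ {1,3,5} = {1,3,5}
{5} ∧ {1,3,5} = {5}

{5}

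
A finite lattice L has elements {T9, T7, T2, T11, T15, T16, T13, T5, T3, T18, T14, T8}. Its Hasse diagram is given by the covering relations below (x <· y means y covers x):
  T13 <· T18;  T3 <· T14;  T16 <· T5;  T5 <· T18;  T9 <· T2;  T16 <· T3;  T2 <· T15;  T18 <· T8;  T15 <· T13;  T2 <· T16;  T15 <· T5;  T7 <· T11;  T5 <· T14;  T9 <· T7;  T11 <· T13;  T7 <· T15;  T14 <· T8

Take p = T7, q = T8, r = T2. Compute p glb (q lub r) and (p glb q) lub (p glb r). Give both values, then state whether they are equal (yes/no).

q lub r = T8, so p glb (q lub r) = T7 glb T8 = T7.
p glb q = T7 and p glb r = T9, so (p glb q) lub (p glb r) = T7 lub T9 = T7.
Equal: yes.

T7; T7; yes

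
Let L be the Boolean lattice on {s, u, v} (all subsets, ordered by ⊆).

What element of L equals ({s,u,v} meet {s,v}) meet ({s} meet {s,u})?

{s}

{s,u,v} ∧ {s,v} = {s,v}
{s} ∧ {s,u} = {s}
{s,v} ∧ {s} = {s}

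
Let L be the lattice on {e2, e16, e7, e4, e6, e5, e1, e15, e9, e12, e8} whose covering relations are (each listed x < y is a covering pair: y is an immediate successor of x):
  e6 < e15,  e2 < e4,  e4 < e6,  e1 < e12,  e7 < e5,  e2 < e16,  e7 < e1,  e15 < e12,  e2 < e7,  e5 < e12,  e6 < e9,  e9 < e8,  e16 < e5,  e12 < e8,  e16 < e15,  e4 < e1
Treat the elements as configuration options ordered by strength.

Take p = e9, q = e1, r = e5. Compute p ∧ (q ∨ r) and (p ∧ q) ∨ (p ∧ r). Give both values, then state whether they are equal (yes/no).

e6; e4; no

q ∨ r = e12, so p ∧ (q ∨ r) = e9 ∧ e12 = e6.
p ∧ q = e4 and p ∧ r = e2, so (p ∧ q) ∨ (p ∧ r) = e4 ∨ e2 = e4.
Equal: no.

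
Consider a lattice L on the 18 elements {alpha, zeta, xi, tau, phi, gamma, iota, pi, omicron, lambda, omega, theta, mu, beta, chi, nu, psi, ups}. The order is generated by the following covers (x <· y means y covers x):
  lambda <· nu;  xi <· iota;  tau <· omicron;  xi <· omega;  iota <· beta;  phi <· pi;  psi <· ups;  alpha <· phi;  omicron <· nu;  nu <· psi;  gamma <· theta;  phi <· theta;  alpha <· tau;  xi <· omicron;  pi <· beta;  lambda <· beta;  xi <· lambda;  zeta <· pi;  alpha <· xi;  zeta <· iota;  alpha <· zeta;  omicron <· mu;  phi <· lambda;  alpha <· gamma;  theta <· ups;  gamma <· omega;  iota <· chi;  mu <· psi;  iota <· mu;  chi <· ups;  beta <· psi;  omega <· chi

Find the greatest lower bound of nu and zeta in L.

Common lower bounds of {nu, zeta}: alpha.
The greatest among these is alpha.

alpha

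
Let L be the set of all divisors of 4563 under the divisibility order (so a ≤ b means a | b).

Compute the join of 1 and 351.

351

Common upper bounds of {1, 351}: 351, 4563.
The least among these is 351.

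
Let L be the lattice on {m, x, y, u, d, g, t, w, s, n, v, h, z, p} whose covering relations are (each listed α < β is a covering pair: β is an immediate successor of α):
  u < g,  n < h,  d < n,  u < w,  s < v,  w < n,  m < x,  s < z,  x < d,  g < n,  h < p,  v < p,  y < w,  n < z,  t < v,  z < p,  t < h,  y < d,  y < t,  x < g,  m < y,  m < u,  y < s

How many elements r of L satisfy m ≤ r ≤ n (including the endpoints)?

8

The interval [m, n] = {d, g, m, n, u, w, x, y}, which has 8 elements.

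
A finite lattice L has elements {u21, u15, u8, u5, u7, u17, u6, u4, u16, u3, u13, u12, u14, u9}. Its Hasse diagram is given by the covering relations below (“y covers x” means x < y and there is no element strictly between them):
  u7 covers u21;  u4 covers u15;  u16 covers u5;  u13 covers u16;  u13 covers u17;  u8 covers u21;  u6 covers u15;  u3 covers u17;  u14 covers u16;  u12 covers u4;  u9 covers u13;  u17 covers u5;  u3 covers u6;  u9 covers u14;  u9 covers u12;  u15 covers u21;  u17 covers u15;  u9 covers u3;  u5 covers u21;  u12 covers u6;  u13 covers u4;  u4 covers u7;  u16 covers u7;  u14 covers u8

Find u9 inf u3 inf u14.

Common lower bounds of {u9, u3, u14}: u21, u5.
The greatest among these is u5.

u5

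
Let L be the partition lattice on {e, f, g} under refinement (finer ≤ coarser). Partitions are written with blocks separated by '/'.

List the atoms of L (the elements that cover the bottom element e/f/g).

The atoms are exactly the elements that cover e/f/g: e/fg, ef/g, eg/f.

e/fg, ef/g, eg/f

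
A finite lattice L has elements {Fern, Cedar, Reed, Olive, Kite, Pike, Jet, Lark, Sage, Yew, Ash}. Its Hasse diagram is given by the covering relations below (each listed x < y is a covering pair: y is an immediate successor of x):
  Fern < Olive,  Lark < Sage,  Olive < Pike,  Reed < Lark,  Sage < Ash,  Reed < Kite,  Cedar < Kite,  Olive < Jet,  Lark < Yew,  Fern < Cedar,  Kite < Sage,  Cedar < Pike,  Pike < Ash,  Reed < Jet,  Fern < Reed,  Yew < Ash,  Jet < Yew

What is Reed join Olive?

Jet

Common upper bounds of {Reed, Olive}: Ash, Jet, Yew.
The least among these is Jet.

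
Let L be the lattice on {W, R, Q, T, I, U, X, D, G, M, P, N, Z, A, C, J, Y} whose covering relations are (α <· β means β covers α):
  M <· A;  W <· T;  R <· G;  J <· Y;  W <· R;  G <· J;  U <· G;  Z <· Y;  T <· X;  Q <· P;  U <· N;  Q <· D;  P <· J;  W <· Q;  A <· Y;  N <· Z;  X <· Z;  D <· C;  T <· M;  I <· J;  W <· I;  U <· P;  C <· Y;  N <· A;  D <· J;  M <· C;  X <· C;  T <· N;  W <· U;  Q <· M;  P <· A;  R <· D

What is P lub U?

Common upper bounds of {P, U}: A, J, P, Y.
The least among these is P.

P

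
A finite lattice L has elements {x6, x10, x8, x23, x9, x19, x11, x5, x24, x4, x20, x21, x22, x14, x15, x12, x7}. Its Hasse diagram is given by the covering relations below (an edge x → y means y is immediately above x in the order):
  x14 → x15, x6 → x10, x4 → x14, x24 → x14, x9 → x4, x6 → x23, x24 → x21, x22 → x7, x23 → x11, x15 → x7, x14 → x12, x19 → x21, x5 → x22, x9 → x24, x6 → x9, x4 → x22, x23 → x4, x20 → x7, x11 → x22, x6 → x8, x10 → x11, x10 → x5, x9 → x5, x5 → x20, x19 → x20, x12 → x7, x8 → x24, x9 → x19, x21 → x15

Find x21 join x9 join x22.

x7

Common upper bounds of {x21, x9, x22}: x7.
The least among these is x7.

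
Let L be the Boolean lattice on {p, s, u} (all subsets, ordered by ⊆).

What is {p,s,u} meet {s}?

{s}

Common lower bounds of {{p,s,u}, {s}}: {s}, {}.
The greatest among these is {s}.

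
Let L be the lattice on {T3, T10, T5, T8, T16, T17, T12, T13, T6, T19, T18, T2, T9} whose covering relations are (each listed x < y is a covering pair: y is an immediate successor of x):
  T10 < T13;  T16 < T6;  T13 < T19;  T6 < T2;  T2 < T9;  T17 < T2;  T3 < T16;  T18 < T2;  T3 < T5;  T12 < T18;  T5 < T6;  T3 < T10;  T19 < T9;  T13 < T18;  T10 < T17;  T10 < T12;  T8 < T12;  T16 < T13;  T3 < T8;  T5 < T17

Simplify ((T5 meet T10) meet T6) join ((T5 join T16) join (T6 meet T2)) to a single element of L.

T5 ∧ T10 = T3
T3 ∧ T6 = T3
T5 ∨ T16 = T6
T6 ∧ T2 = T6
T6 ∨ T6 = T6
T3 ∨ T6 = T6

T6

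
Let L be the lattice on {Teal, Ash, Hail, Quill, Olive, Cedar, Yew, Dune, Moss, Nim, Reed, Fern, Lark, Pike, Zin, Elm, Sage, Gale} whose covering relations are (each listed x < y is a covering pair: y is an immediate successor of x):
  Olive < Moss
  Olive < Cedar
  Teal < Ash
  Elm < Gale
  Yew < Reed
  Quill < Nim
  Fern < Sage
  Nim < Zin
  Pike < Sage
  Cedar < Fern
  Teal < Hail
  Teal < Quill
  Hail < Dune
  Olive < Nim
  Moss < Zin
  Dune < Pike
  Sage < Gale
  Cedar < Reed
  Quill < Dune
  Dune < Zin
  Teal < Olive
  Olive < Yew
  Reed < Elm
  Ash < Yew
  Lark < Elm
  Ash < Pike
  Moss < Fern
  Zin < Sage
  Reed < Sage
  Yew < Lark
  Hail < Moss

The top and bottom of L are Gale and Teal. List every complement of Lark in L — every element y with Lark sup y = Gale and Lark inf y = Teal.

Dune, Hail, Quill

Need y with Lark ∨ y = Gale and Lark ∧ y = Teal.
Checking each element gives: Dune, Hail, Quill.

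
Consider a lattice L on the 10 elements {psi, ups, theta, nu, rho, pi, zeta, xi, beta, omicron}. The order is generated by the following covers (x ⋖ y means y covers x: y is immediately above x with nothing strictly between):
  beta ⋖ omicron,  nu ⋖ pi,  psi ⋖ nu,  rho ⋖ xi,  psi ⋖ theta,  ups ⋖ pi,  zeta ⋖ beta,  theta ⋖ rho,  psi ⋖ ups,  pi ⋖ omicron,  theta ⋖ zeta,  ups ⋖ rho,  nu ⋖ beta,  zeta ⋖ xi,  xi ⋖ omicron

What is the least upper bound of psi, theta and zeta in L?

Common upper bounds of {psi, theta, zeta}: beta, omicron, xi, zeta.
The least among these is zeta.

zeta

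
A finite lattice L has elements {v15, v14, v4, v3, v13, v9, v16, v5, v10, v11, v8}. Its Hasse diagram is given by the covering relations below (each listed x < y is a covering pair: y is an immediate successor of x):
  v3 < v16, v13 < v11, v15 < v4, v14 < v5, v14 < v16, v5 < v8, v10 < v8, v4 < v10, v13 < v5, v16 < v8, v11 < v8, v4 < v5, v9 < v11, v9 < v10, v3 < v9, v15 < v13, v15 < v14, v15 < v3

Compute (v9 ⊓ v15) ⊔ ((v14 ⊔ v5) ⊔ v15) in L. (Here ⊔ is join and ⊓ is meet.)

v9 ∧ v15 = v15
v14 ∨ v5 = v5
v5 ∨ v15 = v5
v15 ∨ v5 = v5

v5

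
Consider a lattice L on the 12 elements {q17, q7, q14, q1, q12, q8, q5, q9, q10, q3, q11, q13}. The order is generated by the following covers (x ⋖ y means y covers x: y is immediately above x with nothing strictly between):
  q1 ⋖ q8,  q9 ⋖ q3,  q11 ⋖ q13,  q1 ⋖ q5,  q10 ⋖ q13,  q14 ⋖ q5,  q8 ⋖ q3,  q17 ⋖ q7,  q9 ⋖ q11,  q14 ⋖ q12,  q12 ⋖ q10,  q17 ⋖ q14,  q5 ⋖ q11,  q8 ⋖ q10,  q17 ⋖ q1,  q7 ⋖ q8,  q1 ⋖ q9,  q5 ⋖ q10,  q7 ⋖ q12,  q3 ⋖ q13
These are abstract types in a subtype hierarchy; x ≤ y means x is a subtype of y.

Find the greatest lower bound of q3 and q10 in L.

Common lower bounds of {q3, q10}: q1, q17, q7, q8.
The greatest among these is q8.

q8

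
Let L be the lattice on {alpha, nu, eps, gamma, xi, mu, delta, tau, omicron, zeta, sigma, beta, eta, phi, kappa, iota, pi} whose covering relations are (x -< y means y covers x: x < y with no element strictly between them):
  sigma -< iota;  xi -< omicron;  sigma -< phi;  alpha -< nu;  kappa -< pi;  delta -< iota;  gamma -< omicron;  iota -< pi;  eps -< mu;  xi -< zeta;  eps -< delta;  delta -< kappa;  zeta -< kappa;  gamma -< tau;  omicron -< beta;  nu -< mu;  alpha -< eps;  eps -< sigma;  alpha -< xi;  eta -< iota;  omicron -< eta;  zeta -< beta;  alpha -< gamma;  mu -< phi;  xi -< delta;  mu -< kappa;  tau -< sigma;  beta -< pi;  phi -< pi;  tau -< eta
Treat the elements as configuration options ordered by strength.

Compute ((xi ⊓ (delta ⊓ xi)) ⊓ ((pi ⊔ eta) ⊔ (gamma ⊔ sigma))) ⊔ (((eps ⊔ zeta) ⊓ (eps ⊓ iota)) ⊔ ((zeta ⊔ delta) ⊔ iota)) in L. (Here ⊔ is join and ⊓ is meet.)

delta ∧ xi = xi
xi ∧ xi = xi
pi ∨ eta = pi
gamma ∨ sigma = sigma
pi ∨ sigma = pi
xi ∧ pi = xi
eps ∨ zeta = kappa
eps ∧ iota = eps
kappa ∧ eps = eps
zeta ∨ delta = kappa
kappa ∨ iota = pi
eps ∨ pi = pi
xi ∨ pi = pi

pi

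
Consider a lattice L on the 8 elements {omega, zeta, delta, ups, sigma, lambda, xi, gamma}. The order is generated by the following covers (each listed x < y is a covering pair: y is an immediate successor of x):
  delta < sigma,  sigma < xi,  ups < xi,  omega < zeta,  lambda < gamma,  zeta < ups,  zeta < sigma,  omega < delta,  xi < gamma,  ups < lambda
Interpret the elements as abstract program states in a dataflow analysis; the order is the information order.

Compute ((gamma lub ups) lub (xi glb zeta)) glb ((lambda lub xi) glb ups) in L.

ups

gamma ∨ ups = gamma
xi ∧ zeta = zeta
gamma ∨ zeta = gamma
lambda ∨ xi = gamma
gamma ∧ ups = ups
gamma ∧ ups = ups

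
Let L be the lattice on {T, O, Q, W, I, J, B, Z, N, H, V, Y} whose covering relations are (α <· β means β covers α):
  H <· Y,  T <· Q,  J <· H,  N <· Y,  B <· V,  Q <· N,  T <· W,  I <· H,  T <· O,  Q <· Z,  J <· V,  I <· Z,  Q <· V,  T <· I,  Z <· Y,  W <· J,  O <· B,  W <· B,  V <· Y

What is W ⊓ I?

T

Common lower bounds of {W, I}: T.
The greatest among these is T.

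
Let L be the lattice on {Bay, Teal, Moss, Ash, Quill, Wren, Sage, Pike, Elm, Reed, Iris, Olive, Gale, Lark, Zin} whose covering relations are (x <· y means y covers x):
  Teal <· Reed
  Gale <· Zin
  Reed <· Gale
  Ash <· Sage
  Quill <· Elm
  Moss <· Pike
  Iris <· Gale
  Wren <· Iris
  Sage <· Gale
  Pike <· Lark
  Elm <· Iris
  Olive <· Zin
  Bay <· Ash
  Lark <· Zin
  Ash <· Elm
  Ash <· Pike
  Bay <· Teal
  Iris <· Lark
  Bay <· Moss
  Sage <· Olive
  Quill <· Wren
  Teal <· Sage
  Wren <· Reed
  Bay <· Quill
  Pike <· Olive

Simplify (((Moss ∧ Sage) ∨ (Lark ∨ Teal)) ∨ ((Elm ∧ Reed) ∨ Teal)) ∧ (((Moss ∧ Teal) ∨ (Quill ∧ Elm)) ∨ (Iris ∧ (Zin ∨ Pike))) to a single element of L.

Iris

Moss ∧ Sage = Bay
Lark ∨ Teal = Zin
Bay ∨ Zin = Zin
Elm ∧ Reed = Quill
Quill ∨ Teal = Reed
Zin ∨ Reed = Zin
Moss ∧ Teal = Bay
Quill ∧ Elm = Quill
Bay ∨ Quill = Quill
Zin ∨ Pike = Zin
Iris ∧ Zin = Iris
Quill ∨ Iris = Iris
Zin ∧ Iris = Iris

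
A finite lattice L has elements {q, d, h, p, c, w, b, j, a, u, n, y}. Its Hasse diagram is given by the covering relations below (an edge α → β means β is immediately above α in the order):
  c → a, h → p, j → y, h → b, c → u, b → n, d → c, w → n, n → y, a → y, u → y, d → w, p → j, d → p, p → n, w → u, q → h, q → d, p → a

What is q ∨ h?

h

Common upper bounds of {q, h}: a, b, h, j, n, p, y.
The least among these is h.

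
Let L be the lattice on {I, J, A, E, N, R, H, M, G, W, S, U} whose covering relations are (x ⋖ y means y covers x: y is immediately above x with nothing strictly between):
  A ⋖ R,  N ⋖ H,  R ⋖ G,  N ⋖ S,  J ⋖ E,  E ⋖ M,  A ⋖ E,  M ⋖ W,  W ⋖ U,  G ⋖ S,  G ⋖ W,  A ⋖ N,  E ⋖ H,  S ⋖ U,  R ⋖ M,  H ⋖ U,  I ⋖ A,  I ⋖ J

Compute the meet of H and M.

Common lower bounds of {H, M}: A, E, I, J.
The greatest among these is E.

E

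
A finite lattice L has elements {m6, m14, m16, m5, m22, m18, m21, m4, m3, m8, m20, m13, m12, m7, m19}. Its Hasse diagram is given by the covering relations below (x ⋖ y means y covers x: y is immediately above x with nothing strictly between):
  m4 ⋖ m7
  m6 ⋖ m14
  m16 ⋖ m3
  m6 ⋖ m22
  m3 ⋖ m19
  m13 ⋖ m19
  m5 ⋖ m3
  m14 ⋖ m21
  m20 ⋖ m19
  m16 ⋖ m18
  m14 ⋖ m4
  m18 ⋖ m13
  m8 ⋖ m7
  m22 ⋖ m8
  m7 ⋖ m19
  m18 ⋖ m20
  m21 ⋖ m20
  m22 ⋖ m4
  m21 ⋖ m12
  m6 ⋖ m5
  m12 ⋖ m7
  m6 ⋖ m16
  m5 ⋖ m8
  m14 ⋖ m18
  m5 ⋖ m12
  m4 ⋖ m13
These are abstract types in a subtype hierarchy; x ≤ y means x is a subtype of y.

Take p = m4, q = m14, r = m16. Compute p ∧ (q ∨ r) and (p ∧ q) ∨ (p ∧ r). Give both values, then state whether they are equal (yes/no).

q ∨ r = m18, so p ∧ (q ∨ r) = m4 ∧ m18 = m14.
p ∧ q = m14 and p ∧ r = m6, so (p ∧ q) ∨ (p ∧ r) = m14 ∨ m6 = m14.
Equal: yes.

m14; m14; yes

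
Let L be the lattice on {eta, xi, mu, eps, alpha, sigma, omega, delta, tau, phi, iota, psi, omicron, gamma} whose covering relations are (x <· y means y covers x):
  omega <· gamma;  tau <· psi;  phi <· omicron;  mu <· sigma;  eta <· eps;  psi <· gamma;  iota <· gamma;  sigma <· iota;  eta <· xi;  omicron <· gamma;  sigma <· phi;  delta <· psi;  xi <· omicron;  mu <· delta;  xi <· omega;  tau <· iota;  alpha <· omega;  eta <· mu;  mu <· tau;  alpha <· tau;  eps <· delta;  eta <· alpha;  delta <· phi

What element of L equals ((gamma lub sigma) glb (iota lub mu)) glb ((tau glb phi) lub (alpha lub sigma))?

gamma ∨ sigma = gamma
iota ∨ mu = iota
gamma ∧ iota = iota
tau ∧ phi = mu
alpha ∨ sigma = iota
mu ∨ iota = iota
iota ∧ iota = iota

iota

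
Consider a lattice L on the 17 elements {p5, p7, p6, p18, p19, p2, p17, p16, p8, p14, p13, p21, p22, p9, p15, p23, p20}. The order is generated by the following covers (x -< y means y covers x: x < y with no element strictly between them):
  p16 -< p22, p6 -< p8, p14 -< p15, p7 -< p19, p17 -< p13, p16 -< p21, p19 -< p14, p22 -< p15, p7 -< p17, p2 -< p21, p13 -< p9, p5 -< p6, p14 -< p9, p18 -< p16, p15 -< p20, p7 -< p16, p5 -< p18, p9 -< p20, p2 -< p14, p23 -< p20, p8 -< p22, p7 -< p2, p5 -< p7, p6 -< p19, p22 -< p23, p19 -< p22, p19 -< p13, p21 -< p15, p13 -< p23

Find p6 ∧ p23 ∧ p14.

Common lower bounds of {p6, p23, p14}: p5, p6.
The greatest among these is p6.

p6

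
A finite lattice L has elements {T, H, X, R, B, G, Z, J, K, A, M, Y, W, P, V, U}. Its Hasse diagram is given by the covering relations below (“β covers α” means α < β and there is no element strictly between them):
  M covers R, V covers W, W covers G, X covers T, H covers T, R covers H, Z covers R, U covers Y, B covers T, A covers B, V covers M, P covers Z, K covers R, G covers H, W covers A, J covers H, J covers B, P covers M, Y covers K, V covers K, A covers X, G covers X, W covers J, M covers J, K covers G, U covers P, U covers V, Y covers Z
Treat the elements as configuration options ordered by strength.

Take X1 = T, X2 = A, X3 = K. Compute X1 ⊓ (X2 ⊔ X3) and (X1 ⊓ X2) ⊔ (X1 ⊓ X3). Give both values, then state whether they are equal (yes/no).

T; T; yes

X2 ⊔ X3 = V, so X1 ⊓ (X2 ⊔ X3) = T ⊓ V = T.
X1 ⊓ X2 = T and X1 ⊓ X3 = T, so (X1 ⊓ X2) ⊔ (X1 ⊓ X3) = T ⊔ T = T.
Equal: yes.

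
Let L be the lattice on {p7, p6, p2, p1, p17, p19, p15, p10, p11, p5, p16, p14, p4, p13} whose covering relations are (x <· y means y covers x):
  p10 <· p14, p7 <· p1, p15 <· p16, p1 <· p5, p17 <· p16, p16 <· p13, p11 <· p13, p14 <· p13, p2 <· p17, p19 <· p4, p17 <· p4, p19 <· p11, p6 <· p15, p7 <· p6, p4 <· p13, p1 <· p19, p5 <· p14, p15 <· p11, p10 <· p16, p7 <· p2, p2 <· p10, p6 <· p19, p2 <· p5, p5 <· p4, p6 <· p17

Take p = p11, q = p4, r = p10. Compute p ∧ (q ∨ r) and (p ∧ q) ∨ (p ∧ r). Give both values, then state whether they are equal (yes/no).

p11; p19; no

q ∨ r = p13, so p ∧ (q ∨ r) = p11 ∧ p13 = p11.
p ∧ q = p19 and p ∧ r = p7, so (p ∧ q) ∨ (p ∧ r) = p19 ∨ p7 = p19.
Equal: no.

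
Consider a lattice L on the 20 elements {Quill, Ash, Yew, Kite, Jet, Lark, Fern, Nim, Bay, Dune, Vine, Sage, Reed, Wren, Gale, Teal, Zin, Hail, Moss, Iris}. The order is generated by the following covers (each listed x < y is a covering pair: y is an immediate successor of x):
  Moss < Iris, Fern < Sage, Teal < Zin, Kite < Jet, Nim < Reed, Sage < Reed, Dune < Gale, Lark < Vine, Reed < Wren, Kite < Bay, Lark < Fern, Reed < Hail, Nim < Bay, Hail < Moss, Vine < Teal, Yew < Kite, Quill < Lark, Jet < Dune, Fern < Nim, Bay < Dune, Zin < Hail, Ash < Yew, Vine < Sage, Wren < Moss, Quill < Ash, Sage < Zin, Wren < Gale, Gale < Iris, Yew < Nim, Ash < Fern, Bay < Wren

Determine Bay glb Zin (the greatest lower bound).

Fern

Common lower bounds of {Bay, Zin}: Ash, Fern, Lark, Quill.
The greatest among these is Fern.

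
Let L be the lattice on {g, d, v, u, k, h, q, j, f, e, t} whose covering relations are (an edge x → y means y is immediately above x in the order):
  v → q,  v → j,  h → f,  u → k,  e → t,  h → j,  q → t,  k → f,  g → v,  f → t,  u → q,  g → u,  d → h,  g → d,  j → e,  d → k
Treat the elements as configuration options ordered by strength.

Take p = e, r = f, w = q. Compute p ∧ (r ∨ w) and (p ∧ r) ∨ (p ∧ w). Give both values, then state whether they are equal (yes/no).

r ∨ w = t, so p ∧ (r ∨ w) = e ∧ t = e.
p ∧ r = h and p ∧ w = v, so (p ∧ r) ∨ (p ∧ w) = h ∨ v = j.
Equal: no.

e; j; no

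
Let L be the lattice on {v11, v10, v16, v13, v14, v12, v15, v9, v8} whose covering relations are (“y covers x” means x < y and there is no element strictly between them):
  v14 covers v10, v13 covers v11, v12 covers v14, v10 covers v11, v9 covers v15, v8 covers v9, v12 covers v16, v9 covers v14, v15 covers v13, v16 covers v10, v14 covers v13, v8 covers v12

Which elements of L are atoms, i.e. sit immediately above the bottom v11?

v10, v13

The atoms are exactly the elements that cover v11: v10, v13.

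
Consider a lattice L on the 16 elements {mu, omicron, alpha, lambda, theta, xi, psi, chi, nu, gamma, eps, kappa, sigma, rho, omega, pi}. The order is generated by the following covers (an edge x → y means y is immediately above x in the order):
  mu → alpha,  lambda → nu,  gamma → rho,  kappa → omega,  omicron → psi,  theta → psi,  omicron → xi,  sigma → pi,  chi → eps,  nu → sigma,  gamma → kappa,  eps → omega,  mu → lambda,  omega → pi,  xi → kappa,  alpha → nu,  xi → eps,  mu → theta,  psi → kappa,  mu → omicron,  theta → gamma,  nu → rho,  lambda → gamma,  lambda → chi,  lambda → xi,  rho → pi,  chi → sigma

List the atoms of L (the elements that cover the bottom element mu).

alpha, lambda, omicron, theta

The atoms are exactly the elements that cover mu: alpha, lambda, omicron, theta.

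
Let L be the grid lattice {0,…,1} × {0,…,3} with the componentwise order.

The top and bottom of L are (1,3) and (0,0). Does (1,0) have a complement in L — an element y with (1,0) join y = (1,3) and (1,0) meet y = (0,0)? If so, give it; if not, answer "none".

(0,3)

Need y with (1,0) ∨ y = (1,3) and (1,0) ∧ y = (0,0).
Checking each element gives: (0,3).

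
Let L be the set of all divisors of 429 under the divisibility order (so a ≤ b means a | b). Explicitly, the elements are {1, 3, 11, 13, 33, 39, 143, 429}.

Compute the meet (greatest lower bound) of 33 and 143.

11

Common lower bounds of {33, 143}: 1, 11.
The greatest among these is 11.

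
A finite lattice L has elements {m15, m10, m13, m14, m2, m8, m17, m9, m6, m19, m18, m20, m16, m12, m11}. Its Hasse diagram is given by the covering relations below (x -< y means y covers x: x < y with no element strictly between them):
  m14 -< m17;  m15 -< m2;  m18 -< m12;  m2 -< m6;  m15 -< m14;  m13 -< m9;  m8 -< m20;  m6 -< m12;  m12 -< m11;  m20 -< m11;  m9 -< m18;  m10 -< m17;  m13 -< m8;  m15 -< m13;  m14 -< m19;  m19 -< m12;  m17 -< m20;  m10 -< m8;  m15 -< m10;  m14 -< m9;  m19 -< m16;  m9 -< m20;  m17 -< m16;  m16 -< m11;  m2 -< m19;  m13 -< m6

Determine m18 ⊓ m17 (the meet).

m14

Common lower bounds of {m18, m17}: m14, m15.
The greatest among these is m14.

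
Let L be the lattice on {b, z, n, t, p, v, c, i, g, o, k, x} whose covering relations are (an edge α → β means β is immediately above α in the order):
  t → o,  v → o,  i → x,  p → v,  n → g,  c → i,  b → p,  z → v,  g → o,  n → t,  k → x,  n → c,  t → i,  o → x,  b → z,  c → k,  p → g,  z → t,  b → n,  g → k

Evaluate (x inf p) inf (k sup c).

p

x ∧ p = p
k ∨ c = k
p ∧ k = p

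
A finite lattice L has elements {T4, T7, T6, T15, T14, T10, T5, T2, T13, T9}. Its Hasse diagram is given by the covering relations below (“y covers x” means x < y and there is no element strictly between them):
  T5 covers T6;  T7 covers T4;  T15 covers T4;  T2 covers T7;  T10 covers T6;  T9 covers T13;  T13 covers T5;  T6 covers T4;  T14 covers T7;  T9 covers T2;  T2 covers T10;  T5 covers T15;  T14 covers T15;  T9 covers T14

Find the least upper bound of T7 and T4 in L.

T7

Common upper bounds of {T7, T4}: T14, T2, T7, T9.
The least among these is T7.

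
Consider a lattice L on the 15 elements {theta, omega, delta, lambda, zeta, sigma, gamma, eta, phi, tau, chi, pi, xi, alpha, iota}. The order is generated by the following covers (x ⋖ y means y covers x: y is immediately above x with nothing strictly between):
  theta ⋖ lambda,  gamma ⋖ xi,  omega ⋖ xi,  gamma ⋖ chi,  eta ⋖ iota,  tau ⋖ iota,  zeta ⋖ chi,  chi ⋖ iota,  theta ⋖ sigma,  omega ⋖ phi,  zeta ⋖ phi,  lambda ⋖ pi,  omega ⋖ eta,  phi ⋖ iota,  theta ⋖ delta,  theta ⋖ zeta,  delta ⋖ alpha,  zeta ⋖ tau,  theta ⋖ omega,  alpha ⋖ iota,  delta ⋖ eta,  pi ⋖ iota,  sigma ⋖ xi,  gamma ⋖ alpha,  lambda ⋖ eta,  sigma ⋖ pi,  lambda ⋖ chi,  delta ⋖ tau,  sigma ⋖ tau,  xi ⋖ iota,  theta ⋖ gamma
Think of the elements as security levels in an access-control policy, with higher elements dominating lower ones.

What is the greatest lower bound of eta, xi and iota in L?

Common lower bounds of {eta, xi, iota}: omega, theta.
The greatest among these is omega.

omega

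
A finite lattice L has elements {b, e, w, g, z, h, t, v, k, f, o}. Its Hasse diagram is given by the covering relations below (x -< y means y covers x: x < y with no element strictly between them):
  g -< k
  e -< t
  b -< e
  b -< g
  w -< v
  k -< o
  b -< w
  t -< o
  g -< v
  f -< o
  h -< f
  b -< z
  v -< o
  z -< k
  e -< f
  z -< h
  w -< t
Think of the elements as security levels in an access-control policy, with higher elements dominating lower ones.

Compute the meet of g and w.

b

Common lower bounds of {g, w}: b.
The greatest among these is b.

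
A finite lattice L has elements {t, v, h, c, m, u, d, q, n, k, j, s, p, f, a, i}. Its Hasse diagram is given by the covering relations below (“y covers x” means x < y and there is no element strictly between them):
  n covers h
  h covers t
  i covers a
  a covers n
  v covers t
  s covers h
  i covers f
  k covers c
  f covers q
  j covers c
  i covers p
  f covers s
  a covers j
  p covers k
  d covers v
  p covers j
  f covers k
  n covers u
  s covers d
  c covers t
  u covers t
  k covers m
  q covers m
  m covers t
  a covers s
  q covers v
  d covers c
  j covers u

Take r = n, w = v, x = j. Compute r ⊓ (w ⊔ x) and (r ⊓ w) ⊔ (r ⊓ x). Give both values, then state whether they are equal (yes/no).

w ⊔ x = a, so r ⊓ (w ⊔ x) = n ⊓ a = n.
r ⊓ w = t and r ⊓ x = u, so (r ⊓ w) ⊔ (r ⊓ x) = t ⊔ u = u.
Equal: no.

n; u; no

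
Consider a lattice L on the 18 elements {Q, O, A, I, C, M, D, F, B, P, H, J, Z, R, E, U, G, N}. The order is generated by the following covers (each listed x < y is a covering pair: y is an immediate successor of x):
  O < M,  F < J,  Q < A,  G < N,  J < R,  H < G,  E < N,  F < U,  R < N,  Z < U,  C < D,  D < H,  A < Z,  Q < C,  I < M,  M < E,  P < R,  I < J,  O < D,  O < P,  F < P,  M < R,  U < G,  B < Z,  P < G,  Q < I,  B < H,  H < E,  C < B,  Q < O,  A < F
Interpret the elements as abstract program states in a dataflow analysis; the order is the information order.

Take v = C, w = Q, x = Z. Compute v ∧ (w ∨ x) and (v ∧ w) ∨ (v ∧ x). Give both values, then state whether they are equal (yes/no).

C; C; yes

w ∨ x = Z, so v ∧ (w ∨ x) = C ∧ Z = C.
v ∧ w = Q and v ∧ x = C, so (v ∧ w) ∨ (v ∧ x) = Q ∨ C = C.
Equal: yes.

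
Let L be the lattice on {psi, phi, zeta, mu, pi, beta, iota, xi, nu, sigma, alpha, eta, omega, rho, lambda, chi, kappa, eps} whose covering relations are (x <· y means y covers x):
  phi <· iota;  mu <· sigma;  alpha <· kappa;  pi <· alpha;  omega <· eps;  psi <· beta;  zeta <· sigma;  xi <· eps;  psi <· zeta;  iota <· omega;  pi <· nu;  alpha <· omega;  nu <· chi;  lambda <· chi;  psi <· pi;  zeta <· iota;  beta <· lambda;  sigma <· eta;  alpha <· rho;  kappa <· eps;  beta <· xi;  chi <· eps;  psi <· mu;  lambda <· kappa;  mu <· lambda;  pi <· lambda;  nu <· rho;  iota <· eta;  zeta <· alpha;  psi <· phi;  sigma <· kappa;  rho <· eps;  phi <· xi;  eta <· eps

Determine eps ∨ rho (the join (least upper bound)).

Common upper bounds of {eps, rho}: eps.
The least among these is eps.

eps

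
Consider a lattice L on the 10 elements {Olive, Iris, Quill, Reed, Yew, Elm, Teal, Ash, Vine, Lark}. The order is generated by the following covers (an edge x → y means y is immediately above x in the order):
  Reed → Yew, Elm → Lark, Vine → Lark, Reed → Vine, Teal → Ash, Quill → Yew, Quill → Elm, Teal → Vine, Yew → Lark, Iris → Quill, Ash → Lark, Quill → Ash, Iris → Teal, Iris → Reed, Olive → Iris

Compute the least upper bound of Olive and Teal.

Teal

Common upper bounds of {Olive, Teal}: Ash, Lark, Teal, Vine.
The least among these is Teal.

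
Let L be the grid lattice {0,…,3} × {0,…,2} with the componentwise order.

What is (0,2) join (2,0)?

Common upper bounds of {(0,2), (2,0)}: (2,2), (3,2).
The least among these is (2,2).

(2,2)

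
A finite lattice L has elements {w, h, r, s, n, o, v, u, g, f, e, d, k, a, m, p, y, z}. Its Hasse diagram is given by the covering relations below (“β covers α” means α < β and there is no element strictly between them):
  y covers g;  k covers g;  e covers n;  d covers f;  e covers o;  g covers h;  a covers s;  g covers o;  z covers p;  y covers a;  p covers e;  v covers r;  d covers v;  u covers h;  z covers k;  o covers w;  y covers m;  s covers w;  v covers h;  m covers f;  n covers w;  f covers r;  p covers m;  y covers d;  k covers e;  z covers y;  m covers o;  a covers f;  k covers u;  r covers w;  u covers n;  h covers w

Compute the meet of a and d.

f

Common lower bounds of {a, d}: f, r, w.
The greatest among these is f.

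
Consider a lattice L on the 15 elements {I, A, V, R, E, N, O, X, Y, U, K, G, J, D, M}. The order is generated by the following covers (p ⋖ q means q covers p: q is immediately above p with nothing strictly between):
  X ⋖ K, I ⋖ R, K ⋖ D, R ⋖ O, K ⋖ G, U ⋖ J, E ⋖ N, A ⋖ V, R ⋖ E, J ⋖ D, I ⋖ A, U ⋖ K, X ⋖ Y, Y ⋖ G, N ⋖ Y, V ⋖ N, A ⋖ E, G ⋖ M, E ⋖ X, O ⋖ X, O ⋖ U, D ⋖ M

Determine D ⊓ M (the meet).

Common lower bounds of {D, M}: A, D, E, I, J, K, O, R, U, X.
The greatest among these is D.

D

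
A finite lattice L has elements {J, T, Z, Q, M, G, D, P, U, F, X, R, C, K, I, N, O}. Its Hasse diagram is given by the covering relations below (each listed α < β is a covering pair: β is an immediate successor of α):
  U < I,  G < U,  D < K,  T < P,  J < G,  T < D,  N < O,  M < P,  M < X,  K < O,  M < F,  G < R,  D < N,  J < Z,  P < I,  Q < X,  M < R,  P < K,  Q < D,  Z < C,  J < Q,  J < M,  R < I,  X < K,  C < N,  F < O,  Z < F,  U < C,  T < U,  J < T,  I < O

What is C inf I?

U

Common lower bounds of {C, I}: G, J, T, U.
The greatest among these is U.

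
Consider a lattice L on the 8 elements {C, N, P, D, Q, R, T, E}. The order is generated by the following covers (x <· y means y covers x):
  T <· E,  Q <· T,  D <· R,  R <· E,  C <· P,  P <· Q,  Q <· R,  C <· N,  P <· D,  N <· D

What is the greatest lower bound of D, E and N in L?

N

Common lower bounds of {D, E, N}: C, N.
The greatest among these is N.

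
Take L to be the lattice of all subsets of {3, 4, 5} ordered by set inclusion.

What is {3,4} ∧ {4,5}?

{4}

Under ⊆, meet is intersection: {3,4} ∩ {4,5} = {4}.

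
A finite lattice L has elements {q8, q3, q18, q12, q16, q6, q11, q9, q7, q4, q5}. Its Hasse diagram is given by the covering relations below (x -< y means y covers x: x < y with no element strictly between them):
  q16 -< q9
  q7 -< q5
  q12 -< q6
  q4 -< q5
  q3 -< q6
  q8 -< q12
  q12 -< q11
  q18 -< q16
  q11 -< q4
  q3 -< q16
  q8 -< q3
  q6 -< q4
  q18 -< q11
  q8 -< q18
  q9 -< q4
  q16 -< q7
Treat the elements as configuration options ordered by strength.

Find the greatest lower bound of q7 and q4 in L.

Common lower bounds of {q7, q4}: q16, q18, q3, q8.
The greatest among these is q16.

q16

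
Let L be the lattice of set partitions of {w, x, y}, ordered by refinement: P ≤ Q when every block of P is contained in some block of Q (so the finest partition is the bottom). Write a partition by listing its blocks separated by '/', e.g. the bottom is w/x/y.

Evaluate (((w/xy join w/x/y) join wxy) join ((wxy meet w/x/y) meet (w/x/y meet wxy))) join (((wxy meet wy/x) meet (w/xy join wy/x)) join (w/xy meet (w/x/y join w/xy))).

wxy

w/xy ∨ w/x/y = w/xy
w/xy ∨ wxy = wxy
wxy ∧ w/x/y = w/x/y
w/x/y ∧ wxy = w/x/y
w/x/y ∧ w/x/y = w/x/y
wxy ∨ w/x/y = wxy
wxy ∧ wy/x = wy/x
w/xy ∨ wy/x = wxy
wy/x ∧ wxy = wy/x
w/x/y ∨ w/xy = w/xy
w/xy ∧ w/xy = w/xy
wy/x ∨ w/xy = wxy
wxy ∨ wxy = wxy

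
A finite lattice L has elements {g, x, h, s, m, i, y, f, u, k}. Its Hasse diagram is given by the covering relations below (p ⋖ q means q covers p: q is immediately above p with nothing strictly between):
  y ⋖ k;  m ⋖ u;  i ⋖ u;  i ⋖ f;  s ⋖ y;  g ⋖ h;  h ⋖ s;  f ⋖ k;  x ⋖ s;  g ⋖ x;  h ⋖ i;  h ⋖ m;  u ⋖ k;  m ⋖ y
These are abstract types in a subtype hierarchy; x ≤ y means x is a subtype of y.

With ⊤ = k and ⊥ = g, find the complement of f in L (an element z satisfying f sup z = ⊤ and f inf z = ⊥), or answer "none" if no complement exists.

Need z with f ∨ z = k and f ∧ z = g.
Checking each element gives: x.

x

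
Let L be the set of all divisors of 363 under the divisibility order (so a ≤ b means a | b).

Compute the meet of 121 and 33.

11

Common lower bounds of {121, 33}: 1, 11.
The greatest among these is 11.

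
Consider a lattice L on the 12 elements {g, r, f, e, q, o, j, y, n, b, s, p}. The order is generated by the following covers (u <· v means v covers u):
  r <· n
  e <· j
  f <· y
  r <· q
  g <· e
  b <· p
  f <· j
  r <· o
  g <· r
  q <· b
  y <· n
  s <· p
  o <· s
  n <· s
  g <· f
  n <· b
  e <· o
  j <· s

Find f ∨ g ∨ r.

Common upper bounds of {f, g, r}: b, n, p, s.
The least among these is n.

n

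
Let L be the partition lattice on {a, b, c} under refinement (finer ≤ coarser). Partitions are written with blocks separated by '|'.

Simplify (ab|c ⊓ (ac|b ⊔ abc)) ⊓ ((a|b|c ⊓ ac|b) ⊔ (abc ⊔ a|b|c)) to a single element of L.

ab|c

ac|b ∨ abc = abc
ab|c ∧ abc = ab|c
a|b|c ∧ ac|b = a|b|c
abc ∨ a|b|c = abc
a|b|c ∨ abc = abc
ab|c ∧ abc = ab|c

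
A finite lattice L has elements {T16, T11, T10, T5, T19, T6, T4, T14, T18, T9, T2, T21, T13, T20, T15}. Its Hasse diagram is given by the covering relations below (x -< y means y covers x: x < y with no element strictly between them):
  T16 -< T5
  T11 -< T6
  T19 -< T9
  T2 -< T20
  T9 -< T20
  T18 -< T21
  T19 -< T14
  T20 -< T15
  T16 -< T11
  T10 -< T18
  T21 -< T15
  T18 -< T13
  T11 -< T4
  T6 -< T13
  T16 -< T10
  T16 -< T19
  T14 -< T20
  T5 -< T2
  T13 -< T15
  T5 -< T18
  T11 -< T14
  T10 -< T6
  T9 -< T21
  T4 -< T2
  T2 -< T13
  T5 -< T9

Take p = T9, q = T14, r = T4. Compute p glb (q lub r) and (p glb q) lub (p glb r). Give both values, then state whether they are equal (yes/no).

T9; T19; no

q lub r = T20, so p glb (q lub r) = T9 glb T20 = T9.
p glb q = T19 and p glb r = T16, so (p glb q) lub (p glb r) = T19 lub T16 = T19.
Equal: no.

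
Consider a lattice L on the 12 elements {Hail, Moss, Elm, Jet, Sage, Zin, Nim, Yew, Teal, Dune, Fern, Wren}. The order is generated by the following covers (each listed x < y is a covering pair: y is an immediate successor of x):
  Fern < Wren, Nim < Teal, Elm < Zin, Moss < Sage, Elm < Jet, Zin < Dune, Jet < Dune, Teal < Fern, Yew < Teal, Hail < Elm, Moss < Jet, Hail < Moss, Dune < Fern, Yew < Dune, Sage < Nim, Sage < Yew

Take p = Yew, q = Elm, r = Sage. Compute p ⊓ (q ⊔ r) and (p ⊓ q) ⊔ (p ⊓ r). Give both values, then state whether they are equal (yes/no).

q ⊔ r = Dune, so p ⊓ (q ⊔ r) = Yew ⊓ Dune = Yew.
p ⊓ q = Hail and p ⊓ r = Sage, so (p ⊓ q) ⊔ (p ⊓ r) = Hail ⊔ Sage = Sage.
Equal: no.

Yew; Sage; no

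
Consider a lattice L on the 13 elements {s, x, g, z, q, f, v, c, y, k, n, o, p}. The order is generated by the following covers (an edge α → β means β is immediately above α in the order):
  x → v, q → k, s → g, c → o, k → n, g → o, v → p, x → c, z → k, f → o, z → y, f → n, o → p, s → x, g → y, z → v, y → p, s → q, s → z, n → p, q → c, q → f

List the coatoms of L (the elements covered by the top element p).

n, o, v, y

The coatoms are exactly the elements covered by p: n, o, v, y.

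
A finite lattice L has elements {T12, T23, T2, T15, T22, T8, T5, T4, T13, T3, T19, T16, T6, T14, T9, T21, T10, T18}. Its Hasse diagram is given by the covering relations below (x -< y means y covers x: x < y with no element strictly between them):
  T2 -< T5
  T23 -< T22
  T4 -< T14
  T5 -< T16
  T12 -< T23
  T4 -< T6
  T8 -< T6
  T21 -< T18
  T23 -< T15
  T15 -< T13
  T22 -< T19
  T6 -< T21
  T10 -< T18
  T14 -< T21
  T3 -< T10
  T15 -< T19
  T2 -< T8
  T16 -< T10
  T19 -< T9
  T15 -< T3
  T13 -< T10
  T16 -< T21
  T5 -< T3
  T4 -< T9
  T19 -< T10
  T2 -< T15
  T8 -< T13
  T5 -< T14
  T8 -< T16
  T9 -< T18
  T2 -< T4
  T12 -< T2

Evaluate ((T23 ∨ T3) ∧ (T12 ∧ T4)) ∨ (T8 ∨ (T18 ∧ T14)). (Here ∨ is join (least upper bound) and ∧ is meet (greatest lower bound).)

T21

T23 ∨ T3 = T3
T12 ∧ T4 = T12
T3 ∧ T12 = T12
T18 ∧ T14 = T14
T8 ∨ T14 = T21
T12 ∨ T21 = T21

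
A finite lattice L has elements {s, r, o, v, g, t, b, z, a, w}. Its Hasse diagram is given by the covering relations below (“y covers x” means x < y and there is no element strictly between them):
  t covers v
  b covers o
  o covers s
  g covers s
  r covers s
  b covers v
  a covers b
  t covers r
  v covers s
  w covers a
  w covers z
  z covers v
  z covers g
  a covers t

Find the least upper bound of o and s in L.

Common upper bounds of {o, s}: a, b, o, w.
The least among these is o.

o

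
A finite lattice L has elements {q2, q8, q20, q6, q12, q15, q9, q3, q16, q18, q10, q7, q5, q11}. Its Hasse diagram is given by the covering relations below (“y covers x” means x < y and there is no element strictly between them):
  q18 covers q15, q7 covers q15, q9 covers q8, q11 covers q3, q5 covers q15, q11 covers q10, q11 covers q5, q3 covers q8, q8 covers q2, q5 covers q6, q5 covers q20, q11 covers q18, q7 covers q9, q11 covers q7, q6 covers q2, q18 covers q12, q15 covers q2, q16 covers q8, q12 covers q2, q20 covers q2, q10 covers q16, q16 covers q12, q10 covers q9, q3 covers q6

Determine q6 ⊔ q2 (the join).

q6

Common upper bounds of {q6, q2}: q11, q3, q5, q6.
The least among these is q6.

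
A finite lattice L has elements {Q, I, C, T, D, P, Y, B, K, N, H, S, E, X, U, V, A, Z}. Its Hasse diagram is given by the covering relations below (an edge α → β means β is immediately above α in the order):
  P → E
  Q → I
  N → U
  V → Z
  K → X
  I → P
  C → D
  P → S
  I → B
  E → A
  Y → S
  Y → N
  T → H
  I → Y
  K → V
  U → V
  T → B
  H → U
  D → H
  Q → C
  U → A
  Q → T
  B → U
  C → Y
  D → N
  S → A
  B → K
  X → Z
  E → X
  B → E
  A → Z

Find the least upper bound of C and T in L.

Common upper bounds of {C, T}: A, H, U, V, Z.
The least among these is H.

H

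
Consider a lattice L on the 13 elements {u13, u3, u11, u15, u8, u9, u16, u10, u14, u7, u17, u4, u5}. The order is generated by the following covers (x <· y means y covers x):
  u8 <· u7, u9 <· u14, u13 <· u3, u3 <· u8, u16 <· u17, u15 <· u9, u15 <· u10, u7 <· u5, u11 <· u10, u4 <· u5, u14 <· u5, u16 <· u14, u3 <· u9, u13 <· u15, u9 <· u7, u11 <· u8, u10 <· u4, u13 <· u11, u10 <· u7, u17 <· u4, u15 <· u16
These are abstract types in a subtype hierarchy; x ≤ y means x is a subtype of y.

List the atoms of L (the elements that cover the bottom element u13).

The atoms are exactly the elements that cover u13: u11, u15, u3.

u11, u15, u3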